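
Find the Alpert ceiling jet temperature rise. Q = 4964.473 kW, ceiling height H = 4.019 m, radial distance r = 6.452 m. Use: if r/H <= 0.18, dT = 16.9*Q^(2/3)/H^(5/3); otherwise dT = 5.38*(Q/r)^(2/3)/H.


r/H = 6.452 / 4.019 = 1.6054
r/H > 0.18, so dT = 5.38*(Q/r)^(2/3)/H
Q/r = 769.45
(Q/r)^(2/3) = 83.969
dT = 5.38 * 83.969 / 4.019 = 112.40 K

112.40 K


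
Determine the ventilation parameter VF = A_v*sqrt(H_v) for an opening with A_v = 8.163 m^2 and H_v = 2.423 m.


sqrt(H_v) = 1.5566
VF = 8.163 * 1.5566 = 12.707 m^(5/2)

12.707 m^(5/2)


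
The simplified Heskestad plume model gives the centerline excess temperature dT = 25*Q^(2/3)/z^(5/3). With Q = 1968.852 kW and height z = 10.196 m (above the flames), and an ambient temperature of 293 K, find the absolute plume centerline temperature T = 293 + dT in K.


Q^(2/3) = 157.09
z^(5/3) = 47.942
dT = 25 * 157.09 / 47.942 = 81.915 K
T = 293 + 81.915 = 374.92 K

374.92 K


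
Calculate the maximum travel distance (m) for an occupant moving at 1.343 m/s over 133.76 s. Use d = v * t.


d = 1.343 * 133.76 = 179.64 m

179.64 m


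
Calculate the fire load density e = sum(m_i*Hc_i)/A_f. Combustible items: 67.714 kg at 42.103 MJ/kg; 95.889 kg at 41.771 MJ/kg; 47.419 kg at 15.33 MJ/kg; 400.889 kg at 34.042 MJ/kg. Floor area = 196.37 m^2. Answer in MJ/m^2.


Total energy = 67.714*42.103 + 95.889*41.771 + 47.419*15.33 + 400.889*34.042
= 2850.963 + 4005.379 + 726.9333 + 13647.06
= 21230.34 MJ
e = 21230.34 / 196.37 = 108.11 MJ/m^2

108.11 MJ/m^2


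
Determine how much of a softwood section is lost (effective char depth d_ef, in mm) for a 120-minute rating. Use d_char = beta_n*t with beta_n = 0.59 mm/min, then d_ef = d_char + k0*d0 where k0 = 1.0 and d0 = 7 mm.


d_char = 0.59 * 120 = 70.8 mm
d_ef = 70.8 + 1.0*7 = 77.8 mm

77.8 mm


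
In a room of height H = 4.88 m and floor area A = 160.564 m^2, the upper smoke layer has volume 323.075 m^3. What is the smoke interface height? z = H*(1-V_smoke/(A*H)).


V/(A*H) = 0.41232
1 - 0.41232 = 0.58768
z = 4.88 * 0.58768 = 2.8679 m

2.8679 m


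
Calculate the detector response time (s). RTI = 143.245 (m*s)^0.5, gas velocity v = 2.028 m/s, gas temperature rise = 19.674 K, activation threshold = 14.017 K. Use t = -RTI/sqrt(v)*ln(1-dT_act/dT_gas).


dT_act/dT_gas = 0.71246
ln(1 - 0.71246) = -1.2464
t = -143.245 / sqrt(2.028) * -1.2464 = 125.37 s

125.37 s


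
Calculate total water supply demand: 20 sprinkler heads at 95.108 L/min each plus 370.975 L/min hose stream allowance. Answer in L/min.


Sprinkler demand = 20 * 95.108 = 1902.16 L/min
Total = 1902.16 + 370.975 = 2273.135 L/min

2273.135 L/min


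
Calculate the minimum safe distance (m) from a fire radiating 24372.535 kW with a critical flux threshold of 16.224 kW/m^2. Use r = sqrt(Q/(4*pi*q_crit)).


4*pi*q_crit = 203.88
Q/(4*pi*q_crit) = 119.55
r = sqrt(119.55) = 10.934 m

10.934 m


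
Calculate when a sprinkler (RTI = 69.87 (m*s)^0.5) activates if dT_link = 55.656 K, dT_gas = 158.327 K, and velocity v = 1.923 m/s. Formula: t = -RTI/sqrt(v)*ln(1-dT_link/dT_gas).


dT_link/dT_gas = 0.35153
ln(1 - 0.35153) = -0.43313
t = -69.87 / sqrt(1.923) * -0.43313 = 21.823 s

21.823 s


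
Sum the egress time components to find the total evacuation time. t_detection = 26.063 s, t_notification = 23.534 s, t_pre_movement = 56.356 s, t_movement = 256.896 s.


Total = 26.063 + 23.534 + 56.356 + 256.896 = 362.849 s

362.849 s


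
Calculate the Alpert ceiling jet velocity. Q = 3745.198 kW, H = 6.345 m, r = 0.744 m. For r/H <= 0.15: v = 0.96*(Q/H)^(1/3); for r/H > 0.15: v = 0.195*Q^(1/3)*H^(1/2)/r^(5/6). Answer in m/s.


r/H = 0.744 / 6.345 = 0.11726
r/H <= 0.15, so v = 0.96*(Q/H)^(1/3)
Q/H = 590.26
(Q/H)^(1/3) = 8.3884
v = 0.96 * 8.3884 = 8.0529 m/s

8.0529 m/s


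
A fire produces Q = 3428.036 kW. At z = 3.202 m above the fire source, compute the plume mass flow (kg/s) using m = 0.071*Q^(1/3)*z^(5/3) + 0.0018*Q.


Q^(1/3) = 15.078
z^(5/3) = 6.9561
First term = 0.071 * 15.078 * 6.9561 = 7.4469
Second term = 0.0018 * 3428.036 = 6.1705
m = 13.617 kg/s

13.617 kg/s


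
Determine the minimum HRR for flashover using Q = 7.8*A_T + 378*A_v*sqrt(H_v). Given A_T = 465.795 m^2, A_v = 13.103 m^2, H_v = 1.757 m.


7.8*A_T = 3633.201
sqrt(H_v) = 1.3255
378*A_v*sqrt(H_v) = 6565.2
Q = 3633.201 + 6565.2 = 10198 kW

10198 kW


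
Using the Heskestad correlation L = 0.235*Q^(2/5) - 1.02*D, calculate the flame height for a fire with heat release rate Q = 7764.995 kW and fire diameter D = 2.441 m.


Q^(2/5) = 35.980
0.235 * Q^(2/5) = 8.4552
1.02 * D = 2.4898
L = 5.9654 m

5.9654 m


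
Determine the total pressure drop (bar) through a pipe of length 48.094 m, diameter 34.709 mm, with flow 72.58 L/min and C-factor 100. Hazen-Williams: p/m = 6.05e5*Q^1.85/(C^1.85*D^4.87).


Q^1.85 = 2770.2
C^1.85 = 5011.9
D^4.87 = 3.1765e+07
p/m = 0.010527 bar/m
p_total = 0.010527 * 48.094 = 0.50630 bar

0.50630 bar


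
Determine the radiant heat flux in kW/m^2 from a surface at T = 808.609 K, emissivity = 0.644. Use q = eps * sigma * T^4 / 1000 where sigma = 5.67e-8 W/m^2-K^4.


T^4 = 4.2752e+11
q = 0.644 * 5.67e-8 * 4.2752e+11 / 1000 = 15.611 kW/m^2

15.611 kW/m^2


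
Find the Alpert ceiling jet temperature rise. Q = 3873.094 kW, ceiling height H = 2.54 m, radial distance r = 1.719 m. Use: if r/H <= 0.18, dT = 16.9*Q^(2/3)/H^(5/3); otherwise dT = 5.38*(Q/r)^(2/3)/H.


r/H = 1.719 / 2.54 = 0.67677
r/H > 0.18, so dT = 5.38*(Q/r)^(2/3)/H
Q/r = 2253.1
(Q/r)^(2/3) = 171.87
dT = 5.38 * 171.87 / 2.54 = 364.03 K

364.03 K


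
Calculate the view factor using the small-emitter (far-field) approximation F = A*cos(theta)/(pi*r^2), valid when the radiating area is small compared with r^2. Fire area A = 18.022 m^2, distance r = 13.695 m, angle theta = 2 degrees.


cos(2 deg) = 0.99939
pi*r^2 = 589.22
F = 18.022 * 0.99939 / 589.22 = 0.030568

0.030568


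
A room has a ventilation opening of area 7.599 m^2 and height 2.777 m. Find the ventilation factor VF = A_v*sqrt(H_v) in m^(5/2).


sqrt(H_v) = 1.6664
VF = 7.599 * 1.6664 = 12.663 m^(5/2)

12.663 m^(5/2)


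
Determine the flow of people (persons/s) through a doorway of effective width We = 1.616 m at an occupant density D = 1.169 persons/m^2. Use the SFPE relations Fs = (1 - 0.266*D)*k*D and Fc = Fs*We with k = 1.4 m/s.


1 - 0.266*D = 1 - 0.266*1.169 = 0.68905
Fs = 0.68905 * 1.4 * 1.169 = 1.1277 persons/(s*m)
Fc = 1.1277 * 1.616 = 1.8224 persons/s

1.8224 persons/s


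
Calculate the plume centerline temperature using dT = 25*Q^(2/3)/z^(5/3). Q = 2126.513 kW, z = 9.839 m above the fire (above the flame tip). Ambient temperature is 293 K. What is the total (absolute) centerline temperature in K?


Q^(2/3) = 165.37
z^(5/3) = 45.177
dT = 25 * 165.37 / 45.177 = 91.510 K
T = 293 + 91.510 = 384.51 K

384.51 K


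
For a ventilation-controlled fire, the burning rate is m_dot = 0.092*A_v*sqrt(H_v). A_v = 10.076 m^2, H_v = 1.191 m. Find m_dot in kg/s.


sqrt(H_v) = 1.0913
m_dot = 0.092 * 10.076 * 1.0913 = 1.0117 kg/s

1.0117 kg/s


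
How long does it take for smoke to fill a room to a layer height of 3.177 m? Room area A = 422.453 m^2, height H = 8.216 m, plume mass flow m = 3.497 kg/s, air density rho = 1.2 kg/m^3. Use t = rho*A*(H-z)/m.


H - z = 5.039 m
t = 1.2 * 422.453 * 5.039 / 3.497 = 730.48 s

730.48 s


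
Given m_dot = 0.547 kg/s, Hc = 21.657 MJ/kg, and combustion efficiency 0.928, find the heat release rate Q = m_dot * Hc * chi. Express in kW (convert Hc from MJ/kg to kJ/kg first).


Hc = 21.657 MJ/kg = 21.657 * 1000 kJ/kg = 21657 kJ/kg
Q = 0.547 kg/s * 21657 kJ/kg * 0.928 = 10993 kW

10993 kW


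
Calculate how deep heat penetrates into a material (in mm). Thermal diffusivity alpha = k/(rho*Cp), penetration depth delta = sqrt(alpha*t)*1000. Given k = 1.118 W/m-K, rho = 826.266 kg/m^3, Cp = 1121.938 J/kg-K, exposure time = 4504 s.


alpha = 1.118 / (826.266 * 1121.938) = 1.2060e-06 m^2/s
alpha * t = 0.0054319
delta = sqrt(0.0054319) * 1000 = 73.701 mm

73.701 mm


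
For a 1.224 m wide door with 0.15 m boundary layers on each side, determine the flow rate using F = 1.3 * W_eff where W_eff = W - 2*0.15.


W_eff = 1.224 - 0.30 = 0.924 m
F = 1.3 * 0.924 = 1.2012 persons/s

1.2012 persons/s


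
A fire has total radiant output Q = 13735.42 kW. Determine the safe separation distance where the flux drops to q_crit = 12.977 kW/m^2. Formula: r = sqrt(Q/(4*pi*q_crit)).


4*pi*q_crit = 163.07
Q/(4*pi*q_crit) = 84.228
r = sqrt(84.228) = 9.1776 m

9.1776 m


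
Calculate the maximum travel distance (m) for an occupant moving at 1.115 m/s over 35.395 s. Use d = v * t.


d = 1.115 * 35.395 = 39.465 m

39.465 m


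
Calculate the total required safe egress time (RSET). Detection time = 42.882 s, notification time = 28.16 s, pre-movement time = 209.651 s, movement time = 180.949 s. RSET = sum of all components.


Total = 42.882 + 28.16 + 209.651 + 180.949 = 461.642 s

461.642 s


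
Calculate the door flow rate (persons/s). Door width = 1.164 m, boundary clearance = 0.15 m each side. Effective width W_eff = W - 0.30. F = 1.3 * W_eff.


W_eff = 1.164 - 0.30 = 0.864 m
F = 1.3 * 0.864 = 1.1232 persons/s

1.1232 persons/s


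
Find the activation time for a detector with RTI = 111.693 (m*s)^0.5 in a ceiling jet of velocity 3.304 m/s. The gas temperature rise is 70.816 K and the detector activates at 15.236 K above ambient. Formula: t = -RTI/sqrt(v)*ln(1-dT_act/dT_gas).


dT_act/dT_gas = 0.21515
ln(1 - 0.21515) = -0.24226
t = -111.693 / sqrt(3.304) * -0.24226 = 14.886 s

14.886 s


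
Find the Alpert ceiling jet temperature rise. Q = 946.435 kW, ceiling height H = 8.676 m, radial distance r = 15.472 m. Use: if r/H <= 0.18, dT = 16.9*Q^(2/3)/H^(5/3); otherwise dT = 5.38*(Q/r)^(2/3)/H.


r/H = 15.472 / 8.676 = 1.7833
r/H > 0.18, so dT = 5.38*(Q/r)^(2/3)/H
Q/r = 61.171
(Q/r)^(2/3) = 15.525
dT = 5.38 * 15.525 / 8.676 = 9.6270 K

9.6270 K


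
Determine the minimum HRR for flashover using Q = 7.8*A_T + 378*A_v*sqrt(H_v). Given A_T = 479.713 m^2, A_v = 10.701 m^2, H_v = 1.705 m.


7.8*A_T = 3741.8
sqrt(H_v) = 1.3058
378*A_v*sqrt(H_v) = 5281.8
Q = 3741.8 + 5281.8 = 9023.5 kW

9023.5 kW


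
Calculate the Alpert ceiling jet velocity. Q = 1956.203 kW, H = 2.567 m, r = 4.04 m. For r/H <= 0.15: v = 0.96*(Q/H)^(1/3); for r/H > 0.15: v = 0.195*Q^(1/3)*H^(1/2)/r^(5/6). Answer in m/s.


r/H = 4.04 / 2.567 = 1.5738
r/H > 0.15, so v = 0.195*Q^(1/3)*H^(1/2)/r^(5/6)
Q^(1/3) = 12.507
H^(1/2) = 1.6022
r^(5/6) = 3.2012
v = 0.195 * 12.507 * 1.6022 / 3.2012 = 1.2206 m/s

1.2206 m/s


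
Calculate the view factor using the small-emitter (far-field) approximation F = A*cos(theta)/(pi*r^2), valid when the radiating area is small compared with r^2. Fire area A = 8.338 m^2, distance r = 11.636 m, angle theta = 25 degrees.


cos(25 deg) = 0.90631
pi*r^2 = 425.36
F = 8.338 * 0.90631 / 425.36 = 0.017766

0.017766


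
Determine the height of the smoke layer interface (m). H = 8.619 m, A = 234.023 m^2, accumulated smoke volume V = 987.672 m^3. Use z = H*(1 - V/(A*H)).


V/(A*H) = 0.48966
1 - 0.48966 = 0.51034
z = 8.619 * 0.51034 = 4.3986 m

4.3986 m


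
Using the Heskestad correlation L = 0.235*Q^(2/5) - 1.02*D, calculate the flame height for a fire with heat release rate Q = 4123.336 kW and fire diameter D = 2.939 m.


Q^(2/5) = 27.932
0.235 * Q^(2/5) = 6.5640
1.02 * D = 2.9978
L = 3.5662 m

3.5662 m


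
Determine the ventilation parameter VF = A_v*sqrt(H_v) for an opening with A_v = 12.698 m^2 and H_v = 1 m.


sqrt(H_v) = 1
VF = 12.698 * 1 = 12.698 m^(5/2)

12.698 m^(5/2)


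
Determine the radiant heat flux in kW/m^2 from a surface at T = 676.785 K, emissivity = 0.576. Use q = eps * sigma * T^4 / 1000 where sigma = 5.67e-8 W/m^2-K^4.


T^4 = 2.0980e+11
q = 0.576 * 5.67e-8 * 2.0980e+11 / 1000 = 6.8519 kW/m^2

6.8519 kW/m^2


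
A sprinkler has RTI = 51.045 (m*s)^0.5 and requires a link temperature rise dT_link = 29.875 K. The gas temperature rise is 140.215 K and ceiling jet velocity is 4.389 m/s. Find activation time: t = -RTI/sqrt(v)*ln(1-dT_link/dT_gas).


dT_link/dT_gas = 0.21307
ln(1 - 0.21307) = -0.23961
t = -51.045 / sqrt(4.389) * -0.23961 = 5.8382 s

5.8382 s


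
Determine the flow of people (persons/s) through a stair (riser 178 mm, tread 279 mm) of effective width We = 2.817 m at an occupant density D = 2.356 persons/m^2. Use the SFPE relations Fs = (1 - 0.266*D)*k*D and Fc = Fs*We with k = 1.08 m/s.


1 - 0.266*D = 1 - 0.266*2.356 = 0.37330
Fs = 0.37330 * 1.08 * 2.356 = 0.94986 persons/(s*m)
Fc = 0.94986 * 2.817 = 2.6758 persons/s

2.6758 persons/s


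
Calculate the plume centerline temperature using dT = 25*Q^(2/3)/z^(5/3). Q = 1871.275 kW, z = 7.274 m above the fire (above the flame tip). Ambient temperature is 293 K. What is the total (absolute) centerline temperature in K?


Q^(2/3) = 151.85
z^(5/3) = 27.308
dT = 25 * 151.85 / 27.308 = 139.02 K
T = 293 + 139.02 = 432.02 K

432.02 K


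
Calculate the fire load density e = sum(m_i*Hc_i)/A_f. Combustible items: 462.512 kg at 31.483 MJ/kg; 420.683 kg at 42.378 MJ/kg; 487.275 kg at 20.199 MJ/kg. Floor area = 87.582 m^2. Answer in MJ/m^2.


Total energy = 462.512*31.483 + 420.683*42.378 + 487.275*20.199
= 14561.27 + 17827.70 + 9842.468
= 42231.44 MJ
e = 42231.44 / 87.582 = 482.19 MJ/m^2

482.19 MJ/m^2


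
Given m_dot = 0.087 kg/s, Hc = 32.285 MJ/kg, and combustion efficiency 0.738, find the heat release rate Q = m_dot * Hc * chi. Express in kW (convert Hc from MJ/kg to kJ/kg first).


Hc = 32.285 MJ/kg = 32.285 * 1000 kJ/kg = 32285 kJ/kg
Q = 0.087 kg/s * 32285 kJ/kg * 0.738 = 2072.9 kW

2072.9 kW


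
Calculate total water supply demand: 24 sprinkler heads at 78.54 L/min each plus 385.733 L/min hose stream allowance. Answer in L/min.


Sprinkler demand = 24 * 78.54 = 1884.96 L/min
Total = 1884.96 + 385.733 = 2270.693 L/min

2270.693 L/min


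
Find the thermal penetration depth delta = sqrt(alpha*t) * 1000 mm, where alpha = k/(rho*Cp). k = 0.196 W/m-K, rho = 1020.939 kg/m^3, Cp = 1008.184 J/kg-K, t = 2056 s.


alpha = 0.196 / (1020.939 * 1008.184) = 1.9042e-07 m^2/s
alpha * t = 0.00039151
delta = sqrt(0.00039151) * 1000 = 19.787 mm

19.787 mm


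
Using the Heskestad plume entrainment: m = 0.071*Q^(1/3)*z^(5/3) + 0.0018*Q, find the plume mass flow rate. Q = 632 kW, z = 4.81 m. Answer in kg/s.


Q^(1/3) = 8.5817
z^(5/3) = 13.706
First term = 0.071 * 8.5817 * 13.706 = 8.3510
Second term = 0.0018 * 632 = 1.1376
m = 9.4886 kg/s

9.4886 kg/s


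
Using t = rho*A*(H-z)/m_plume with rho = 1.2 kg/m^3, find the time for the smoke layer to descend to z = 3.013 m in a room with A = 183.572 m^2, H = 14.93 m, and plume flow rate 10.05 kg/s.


H - z = 11.917 m
t = 1.2 * 183.572 * 11.917 / 10.05 = 261.21 s

261.21 s


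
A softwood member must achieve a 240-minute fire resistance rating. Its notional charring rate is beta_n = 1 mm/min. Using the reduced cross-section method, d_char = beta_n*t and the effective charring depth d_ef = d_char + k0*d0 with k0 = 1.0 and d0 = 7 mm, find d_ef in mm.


d_char = 1 * 240 = 240 mm
d_ef = 240 + 1.0*7 = 247 mm

247 mm


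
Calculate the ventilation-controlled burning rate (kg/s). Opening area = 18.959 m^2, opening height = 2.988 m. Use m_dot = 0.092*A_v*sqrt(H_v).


sqrt(H_v) = 1.7286
m_dot = 0.092 * 18.959 * 1.7286 = 3.0150 kg/s

3.0150 kg/s


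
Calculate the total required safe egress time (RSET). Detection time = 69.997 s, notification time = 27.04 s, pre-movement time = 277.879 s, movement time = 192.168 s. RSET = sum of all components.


Total = 69.997 + 27.04 + 277.879 + 192.168 = 567.084 s

567.084 s


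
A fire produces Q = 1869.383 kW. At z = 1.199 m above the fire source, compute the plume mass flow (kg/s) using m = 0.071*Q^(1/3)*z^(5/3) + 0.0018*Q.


Q^(1/3) = 12.319
z^(5/3) = 1.3532
First term = 0.071 * 12.319 * 1.3532 = 1.1836
Second term = 0.0018 * 1869.383 = 3.3649
m = 4.5484 kg/s

4.5484 kg/s


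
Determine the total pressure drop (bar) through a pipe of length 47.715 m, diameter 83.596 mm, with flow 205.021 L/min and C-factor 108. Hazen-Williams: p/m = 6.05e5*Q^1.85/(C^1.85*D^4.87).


Q^1.85 = 18916
C^1.85 = 5778.8
D^4.87 = 2.2964e+09
p/m = 0.00086239 bar/m
p_total = 0.00086239 * 47.715 = 0.041149 bar

0.041149 bar


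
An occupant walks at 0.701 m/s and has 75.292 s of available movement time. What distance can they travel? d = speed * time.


d = 0.701 * 75.292 = 52.780 m

52.780 m


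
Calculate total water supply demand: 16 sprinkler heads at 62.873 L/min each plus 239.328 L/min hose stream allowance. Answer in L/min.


Sprinkler demand = 16 * 62.873 = 1005.968 L/min
Total = 1005.968 + 239.328 = 1245.296 L/min

1245.296 L/min


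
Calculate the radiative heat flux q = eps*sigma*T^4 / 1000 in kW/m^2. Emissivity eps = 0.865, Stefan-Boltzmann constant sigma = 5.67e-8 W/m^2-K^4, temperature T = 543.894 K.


T^4 = 8.7510e+10
q = 0.865 * 5.67e-8 * 8.7510e+10 / 1000 = 4.2920 kW/m^2

4.2920 kW/m^2


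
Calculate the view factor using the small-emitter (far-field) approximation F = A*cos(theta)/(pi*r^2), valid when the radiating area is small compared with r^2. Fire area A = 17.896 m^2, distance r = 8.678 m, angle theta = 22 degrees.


cos(22 deg) = 0.92718
pi*r^2 = 236.59
F = 17.896 * 0.92718 / 236.59 = 0.070135

0.070135


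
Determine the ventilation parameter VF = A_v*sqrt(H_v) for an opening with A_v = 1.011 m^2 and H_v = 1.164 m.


sqrt(H_v) = 1.0789
VF = 1.011 * 1.0789 = 1.0908 m^(5/2)

1.0908 m^(5/2)


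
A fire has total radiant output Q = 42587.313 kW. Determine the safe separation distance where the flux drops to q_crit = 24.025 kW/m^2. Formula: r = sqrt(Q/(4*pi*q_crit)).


4*pi*q_crit = 301.91
Q/(4*pi*q_crit) = 141.06
r = sqrt(141.06) = 11.877 m

11.877 m


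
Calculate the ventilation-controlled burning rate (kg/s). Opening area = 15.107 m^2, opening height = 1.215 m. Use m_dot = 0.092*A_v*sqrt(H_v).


sqrt(H_v) = 1.1023
m_dot = 0.092 * 15.107 * 1.1023 = 1.5320 kg/s

1.5320 kg/s


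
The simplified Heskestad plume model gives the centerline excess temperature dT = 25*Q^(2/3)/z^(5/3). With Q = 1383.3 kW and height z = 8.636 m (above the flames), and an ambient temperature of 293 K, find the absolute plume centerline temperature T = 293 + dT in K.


Q^(2/3) = 124.15
z^(5/3) = 36.351
dT = 25 * 124.15 / 36.351 = 85.381 K
T = 293 + 85.381 = 378.38 K

378.38 K


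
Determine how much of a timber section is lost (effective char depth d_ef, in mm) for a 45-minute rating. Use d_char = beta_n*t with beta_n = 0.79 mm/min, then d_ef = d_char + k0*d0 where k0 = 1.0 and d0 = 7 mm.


d_char = 0.79 * 45 = 35.55 mm
d_ef = 35.55 + 1.0*7 = 42.55 mm

42.55 mm


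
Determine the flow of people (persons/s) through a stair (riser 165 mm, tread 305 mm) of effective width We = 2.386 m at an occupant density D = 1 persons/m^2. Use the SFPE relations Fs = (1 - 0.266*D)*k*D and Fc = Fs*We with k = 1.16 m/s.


1 - 0.266*D = 1 - 0.266*1 = 0.734
Fs = 0.734 * 1.16 * 1 = 0.85144 persons/(s*m)
Fc = 0.85144 * 2.386 = 2.0315 persons/s

2.0315 persons/s


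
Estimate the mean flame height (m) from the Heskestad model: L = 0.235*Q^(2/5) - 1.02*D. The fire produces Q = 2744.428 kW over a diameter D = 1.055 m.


Q^(2/5) = 23.735
0.235 * Q^(2/5) = 5.5776
1.02 * D = 1.0761
L = 4.5015 m

4.5015 m


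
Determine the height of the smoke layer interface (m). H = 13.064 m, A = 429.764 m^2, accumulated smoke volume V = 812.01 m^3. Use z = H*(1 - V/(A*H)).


V/(A*H) = 0.14463
1 - 0.14463 = 0.85537
z = 13.064 * 0.85537 = 11.175 m

11.175 m


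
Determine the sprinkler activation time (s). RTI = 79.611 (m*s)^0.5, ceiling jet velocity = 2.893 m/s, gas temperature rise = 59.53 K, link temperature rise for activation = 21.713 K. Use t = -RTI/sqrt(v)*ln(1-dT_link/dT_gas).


dT_link/dT_gas = 0.36474
ln(1 - 0.36474) = -0.45372
t = -79.611 / sqrt(2.893) * -0.45372 = 21.237 s

21.237 s


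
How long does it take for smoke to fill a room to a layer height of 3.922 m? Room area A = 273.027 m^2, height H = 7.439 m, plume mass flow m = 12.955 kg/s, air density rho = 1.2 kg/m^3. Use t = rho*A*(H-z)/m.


H - z = 3.517 m
t = 1.2 * 273.027 * 3.517 / 12.955 = 88.945 s

88.945 s


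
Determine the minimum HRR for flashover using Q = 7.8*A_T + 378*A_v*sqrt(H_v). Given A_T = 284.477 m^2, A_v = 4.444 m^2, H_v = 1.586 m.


7.8*A_T = 2218.9
sqrt(H_v) = 1.2594
378*A_v*sqrt(H_v) = 2115.5
Q = 2218.9 + 2115.5 = 4334.4 kW

4334.4 kW


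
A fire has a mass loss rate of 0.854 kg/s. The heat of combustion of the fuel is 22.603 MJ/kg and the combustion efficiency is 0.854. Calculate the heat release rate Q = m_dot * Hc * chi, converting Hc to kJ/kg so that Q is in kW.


Hc = 22.603 MJ/kg = 22.603 * 1000 kJ/kg = 22603 kJ/kg
Q = 0.854 kg/s * 22603 kJ/kg * 0.854 = 16485 kW

16485 kW


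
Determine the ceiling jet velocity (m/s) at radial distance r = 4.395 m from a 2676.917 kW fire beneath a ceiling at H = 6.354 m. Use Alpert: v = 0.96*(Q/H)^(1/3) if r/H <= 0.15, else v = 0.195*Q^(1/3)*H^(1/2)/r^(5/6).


r/H = 4.395 / 6.354 = 0.69169
r/H > 0.15, so v = 0.195*Q^(1/3)*H^(1/2)/r^(5/6)
Q^(1/3) = 13.885
H^(1/2) = 2.5207
r^(5/6) = 3.4340
v = 0.195 * 13.885 * 2.5207 / 3.4340 = 1.9875 m/s

1.9875 m/s


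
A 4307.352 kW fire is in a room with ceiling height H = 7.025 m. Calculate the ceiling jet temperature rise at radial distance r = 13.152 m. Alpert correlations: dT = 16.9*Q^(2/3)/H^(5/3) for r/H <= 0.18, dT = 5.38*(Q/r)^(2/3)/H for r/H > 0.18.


r/H = 13.152 / 7.025 = 1.8722
r/H > 0.18, so dT = 5.38*(Q/r)^(2/3)/H
Q/r = 327.51
(Q/r)^(2/3) = 47.513
dT = 5.38 * 47.513 / 7.025 = 36.387 K

36.387 K


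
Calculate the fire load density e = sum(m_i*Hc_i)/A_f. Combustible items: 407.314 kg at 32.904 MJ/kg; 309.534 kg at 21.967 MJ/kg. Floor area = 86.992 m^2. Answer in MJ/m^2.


Total energy = 407.314*32.904 + 309.534*21.967
= 13402.26 + 6799.533
= 20201.79 MJ
e = 20201.79 / 86.992 = 232.23 MJ/m^2

232.23 MJ/m^2


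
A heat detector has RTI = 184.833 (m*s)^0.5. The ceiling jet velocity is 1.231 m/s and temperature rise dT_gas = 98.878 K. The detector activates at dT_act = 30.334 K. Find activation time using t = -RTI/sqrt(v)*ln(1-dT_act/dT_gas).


dT_act/dT_gas = 0.30678
ln(1 - 0.30678) = -0.36641
t = -184.833 / sqrt(1.231) * -0.36641 = 61.041 s

61.041 s


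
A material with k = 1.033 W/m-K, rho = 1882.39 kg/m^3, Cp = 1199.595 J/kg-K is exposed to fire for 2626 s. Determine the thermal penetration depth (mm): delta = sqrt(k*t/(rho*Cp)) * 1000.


alpha = 1.033 / (1882.39 * 1199.595) = 4.5746e-07 m^2/s
alpha * t = 0.0012013
delta = sqrt(0.0012013) * 1000 = 34.660 mm

34.660 mm


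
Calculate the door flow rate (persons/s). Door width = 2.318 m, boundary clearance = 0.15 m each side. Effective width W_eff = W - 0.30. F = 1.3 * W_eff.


W_eff = 2.318 - 0.30 = 2.018 m
F = 1.3 * 2.018 = 2.6234 persons/s

2.6234 persons/s


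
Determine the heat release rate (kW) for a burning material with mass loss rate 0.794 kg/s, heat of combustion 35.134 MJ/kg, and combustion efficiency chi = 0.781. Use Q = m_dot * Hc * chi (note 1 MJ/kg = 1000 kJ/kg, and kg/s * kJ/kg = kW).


Hc = 35.134 MJ/kg = 35.134 * 1000 kJ/kg = 35134 kJ/kg
Q = 0.794 kg/s * 35134 kJ/kg * 0.781 = 21787 kW

21787 kW


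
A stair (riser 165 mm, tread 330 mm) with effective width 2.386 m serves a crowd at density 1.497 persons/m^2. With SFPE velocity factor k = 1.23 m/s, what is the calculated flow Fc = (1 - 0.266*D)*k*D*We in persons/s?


1 - 0.266*D = 1 - 0.266*1.497 = 0.60180
Fs = 0.60180 * 1.23 * 1.497 = 1.1081 persons/(s*m)
Fc = 1.1081 * 2.386 = 2.6439 persons/s

2.6439 persons/s


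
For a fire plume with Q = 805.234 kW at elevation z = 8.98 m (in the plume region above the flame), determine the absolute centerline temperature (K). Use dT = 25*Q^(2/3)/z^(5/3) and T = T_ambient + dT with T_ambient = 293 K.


Q^(2/3) = 86.553
z^(5/3) = 38.797
dT = 25 * 86.553 / 38.797 = 55.773 K
T = 293 + 55.773 = 348.77 K

348.77 K


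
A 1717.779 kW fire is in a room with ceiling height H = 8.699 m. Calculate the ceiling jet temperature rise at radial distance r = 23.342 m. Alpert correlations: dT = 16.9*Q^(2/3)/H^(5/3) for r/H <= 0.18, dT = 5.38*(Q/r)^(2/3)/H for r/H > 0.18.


r/H = 23.342 / 8.699 = 2.6833
r/H > 0.18, so dT = 5.38*(Q/r)^(2/3)/H
Q/r = 73.592
(Q/r)^(2/3) = 17.561
dT = 5.38 * 17.561 / 8.699 = 10.861 K

10.861 K


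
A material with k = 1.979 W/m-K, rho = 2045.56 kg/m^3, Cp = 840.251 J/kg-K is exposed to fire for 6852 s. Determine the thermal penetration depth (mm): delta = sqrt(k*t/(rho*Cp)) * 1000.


alpha = 1.979 / (2045.56 * 840.251) = 1.1514e-06 m^2/s
alpha * t = 0.0078894
delta = sqrt(0.0078894) * 1000 = 88.822 mm

88.822 mm


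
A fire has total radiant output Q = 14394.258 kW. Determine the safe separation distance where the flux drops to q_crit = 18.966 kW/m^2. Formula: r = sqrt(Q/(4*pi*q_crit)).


4*pi*q_crit = 238.33
Q/(4*pi*q_crit) = 60.395
r = sqrt(60.395) = 7.7714 m

7.7714 m


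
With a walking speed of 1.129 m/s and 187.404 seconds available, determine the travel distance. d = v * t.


d = 1.129 * 187.404 = 211.58 m

211.58 m


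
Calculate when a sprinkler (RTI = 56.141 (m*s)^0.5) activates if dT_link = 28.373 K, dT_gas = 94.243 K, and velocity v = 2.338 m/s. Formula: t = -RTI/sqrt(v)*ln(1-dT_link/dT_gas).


dT_link/dT_gas = 0.30106
ln(1 - 0.30106) = -0.35819
t = -56.141 / sqrt(2.338) * -0.35819 = 13.152 s

13.152 s


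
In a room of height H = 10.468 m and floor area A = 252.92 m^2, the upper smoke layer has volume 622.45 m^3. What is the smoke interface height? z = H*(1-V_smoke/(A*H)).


V/(A*H) = 0.23510
1 - 0.23510 = 0.76490
z = 10.468 * 0.76490 = 8.0069 m

8.0069 m


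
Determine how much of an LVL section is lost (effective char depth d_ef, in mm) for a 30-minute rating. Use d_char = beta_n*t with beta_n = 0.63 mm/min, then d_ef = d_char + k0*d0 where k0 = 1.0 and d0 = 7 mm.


d_char = 0.63 * 30 = 18.9 mm
d_ef = 18.9 + 1.0*7 = 25.9 mm

25.9 mm


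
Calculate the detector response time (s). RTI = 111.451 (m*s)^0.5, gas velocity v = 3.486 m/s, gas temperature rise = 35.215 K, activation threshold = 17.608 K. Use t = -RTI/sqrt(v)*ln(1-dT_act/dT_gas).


dT_act/dT_gas = 0.50001
ln(1 - 0.50001) = -0.69318
t = -111.451 / sqrt(3.486) * -0.69318 = 41.377 s

41.377 s


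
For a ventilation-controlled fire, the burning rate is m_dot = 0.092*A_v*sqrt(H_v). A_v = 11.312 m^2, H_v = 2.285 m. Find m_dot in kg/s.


sqrt(H_v) = 1.5116
m_dot = 0.092 * 11.312 * 1.5116 = 1.5732 kg/s

1.5732 kg/s


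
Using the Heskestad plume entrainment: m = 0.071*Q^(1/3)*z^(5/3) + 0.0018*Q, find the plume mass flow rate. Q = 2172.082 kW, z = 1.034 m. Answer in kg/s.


Q^(1/3) = 12.951
z^(5/3) = 1.0573
First term = 0.071 * 12.951 * 1.0573 = 0.97219
Second term = 0.0018 * 2172.082 = 3.9097
m = 4.8819 kg/s

4.8819 kg/s


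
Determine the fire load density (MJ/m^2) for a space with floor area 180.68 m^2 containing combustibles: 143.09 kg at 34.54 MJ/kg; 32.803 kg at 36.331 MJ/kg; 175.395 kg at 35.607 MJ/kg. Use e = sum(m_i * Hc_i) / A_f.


Total energy = 143.09*34.54 + 32.803*36.331 + 175.395*35.607
= 4942.329 + 1191.766 + 6245.290
= 12379.38 MJ
e = 12379.38 / 180.68 = 68.516 MJ/m^2

68.516 MJ/m^2


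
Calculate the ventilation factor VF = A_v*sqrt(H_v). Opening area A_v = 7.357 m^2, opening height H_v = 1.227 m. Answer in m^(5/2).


sqrt(H_v) = 1.1077
VF = 7.357 * 1.1077 = 8.1494 m^(5/2)

8.1494 m^(5/2)


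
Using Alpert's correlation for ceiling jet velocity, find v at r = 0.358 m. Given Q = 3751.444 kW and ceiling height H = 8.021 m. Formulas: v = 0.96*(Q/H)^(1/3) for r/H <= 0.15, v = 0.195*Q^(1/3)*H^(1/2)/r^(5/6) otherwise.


r/H = 0.358 / 8.021 = 0.044633
r/H <= 0.15, so v = 0.96*(Q/H)^(1/3)
Q/H = 467.70
(Q/H)^(1/3) = 7.7623
v = 0.96 * 7.7623 = 7.4518 m/s

7.4518 m/s


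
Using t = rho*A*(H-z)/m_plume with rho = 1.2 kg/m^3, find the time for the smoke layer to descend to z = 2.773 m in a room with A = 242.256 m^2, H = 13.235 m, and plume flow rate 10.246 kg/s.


H - z = 10.462 m
t = 1.2 * 242.256 * 10.462 / 10.246 = 296.84 s

296.84 s


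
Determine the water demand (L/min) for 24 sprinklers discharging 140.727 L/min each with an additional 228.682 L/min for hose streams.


Sprinkler demand = 24 * 140.727 = 3377.448 L/min
Total = 3377.448 + 228.682 = 3606.13 L/min

3606.13 L/min


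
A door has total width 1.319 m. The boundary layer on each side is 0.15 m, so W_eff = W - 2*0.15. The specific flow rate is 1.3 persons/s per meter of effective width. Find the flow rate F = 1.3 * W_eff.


W_eff = 1.319 - 0.30 = 1.019 m
F = 1.3 * 1.019 = 1.3247 persons/s

1.3247 persons/s


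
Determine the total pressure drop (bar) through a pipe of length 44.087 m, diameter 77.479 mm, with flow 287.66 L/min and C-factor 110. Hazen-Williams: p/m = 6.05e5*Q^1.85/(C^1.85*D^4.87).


Q^1.85 = 35394
C^1.85 = 5978.3
D^4.87 = 1.5861e+09
p/m = 0.0022583 bar/m
p_total = 0.0022583 * 44.087 = 0.099561 bar

0.099561 bar


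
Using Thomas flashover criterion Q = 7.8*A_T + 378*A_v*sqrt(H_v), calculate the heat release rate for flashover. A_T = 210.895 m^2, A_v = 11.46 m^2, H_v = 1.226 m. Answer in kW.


7.8*A_T = 1644.981
sqrt(H_v) = 1.1072
378*A_v*sqrt(H_v) = 4796.5
Q = 1644.981 + 4796.5 = 6441.5 kW

6441.5 kW


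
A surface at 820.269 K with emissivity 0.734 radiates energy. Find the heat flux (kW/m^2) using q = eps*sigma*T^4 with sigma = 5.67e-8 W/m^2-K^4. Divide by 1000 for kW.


T^4 = 4.5272e+11
q = 0.734 * 5.67e-8 * 4.5272e+11 / 1000 = 18.841 kW/m^2

18.841 kW/m^2


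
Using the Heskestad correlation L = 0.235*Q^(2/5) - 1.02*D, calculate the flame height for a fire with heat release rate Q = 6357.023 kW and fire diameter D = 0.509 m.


Q^(2/5) = 33.212
0.235 * Q^(2/5) = 7.8049
1.02 * D = 0.51918
L = 7.2858 m

7.2858 m


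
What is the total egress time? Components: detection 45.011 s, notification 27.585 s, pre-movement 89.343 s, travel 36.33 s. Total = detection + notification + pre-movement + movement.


Total = 45.011 + 27.585 + 89.343 + 36.33 = 198.269 s

198.269 s


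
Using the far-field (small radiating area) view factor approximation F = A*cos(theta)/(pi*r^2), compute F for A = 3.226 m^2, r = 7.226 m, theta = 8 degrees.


cos(8 deg) = 0.99027
pi*r^2 = 164.04
F = 3.226 * 0.99027 / 164.04 = 0.019475

0.019475


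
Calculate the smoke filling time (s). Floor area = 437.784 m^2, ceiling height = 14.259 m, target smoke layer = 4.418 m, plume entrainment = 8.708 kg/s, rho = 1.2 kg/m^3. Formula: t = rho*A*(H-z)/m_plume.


H - z = 9.841 m
t = 1.2 * 437.784 * 9.841 / 8.708 = 593.69 s

593.69 s


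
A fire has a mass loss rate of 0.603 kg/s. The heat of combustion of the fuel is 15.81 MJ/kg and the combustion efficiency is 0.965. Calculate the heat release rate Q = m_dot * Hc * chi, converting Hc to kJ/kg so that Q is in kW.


Hc = 15.81 MJ/kg = 15.81 * 1000 kJ/kg = 15810 kJ/kg
Q = 0.603 kg/s * 15810 kJ/kg * 0.965 = 9199.8 kW

9199.8 kW


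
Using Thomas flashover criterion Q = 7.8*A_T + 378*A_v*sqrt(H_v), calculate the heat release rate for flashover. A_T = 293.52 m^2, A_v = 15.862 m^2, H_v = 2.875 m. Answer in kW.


7.8*A_T = 2289.456
sqrt(H_v) = 1.6956
378*A_v*sqrt(H_v) = 10166
Q = 2289.456 + 10166 = 12456 kW

12456 kW


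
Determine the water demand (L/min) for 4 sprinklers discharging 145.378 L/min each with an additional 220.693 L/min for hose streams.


Sprinkler demand = 4 * 145.378 = 581.512 L/min
Total = 581.512 + 220.693 = 802.205 L/min

802.205 L/min


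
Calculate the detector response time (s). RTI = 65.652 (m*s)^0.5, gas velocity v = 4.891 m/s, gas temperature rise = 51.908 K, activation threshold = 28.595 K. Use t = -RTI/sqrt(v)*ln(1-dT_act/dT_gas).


dT_act/dT_gas = 0.55088
ln(1 - 0.55088) = -0.80046
t = -65.652 / sqrt(4.891) * -0.80046 = 23.762 s

23.762 s


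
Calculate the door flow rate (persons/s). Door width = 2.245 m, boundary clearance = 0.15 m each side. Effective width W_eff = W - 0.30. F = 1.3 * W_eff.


W_eff = 2.245 - 0.30 = 1.945 m
F = 1.3 * 1.945 = 2.5285 persons/s

2.5285 persons/s


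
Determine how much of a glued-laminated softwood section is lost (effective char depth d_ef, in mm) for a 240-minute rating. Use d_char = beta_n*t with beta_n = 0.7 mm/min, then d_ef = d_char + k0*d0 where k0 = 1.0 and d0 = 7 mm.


d_char = 0.7 * 240 = 168 mm
d_ef = 168 + 1.0*7 = 175 mm

175 mm


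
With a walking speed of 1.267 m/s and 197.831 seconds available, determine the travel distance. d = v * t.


d = 1.267 * 197.831 = 250.65 m

250.65 m


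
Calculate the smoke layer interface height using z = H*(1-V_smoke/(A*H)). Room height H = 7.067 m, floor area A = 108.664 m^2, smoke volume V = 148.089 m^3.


V/(A*H) = 0.19284
1 - 0.19284 = 0.80716
z = 7.067 * 0.80716 = 5.7042 m

5.7042 m


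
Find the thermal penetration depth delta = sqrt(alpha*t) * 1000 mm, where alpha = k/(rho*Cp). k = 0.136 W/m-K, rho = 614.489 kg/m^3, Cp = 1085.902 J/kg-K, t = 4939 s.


alpha = 0.136 / (614.489 * 1085.902) = 2.0381e-07 m^2/s
alpha * t = 0.0010066
delta = sqrt(0.0010066) * 1000 = 31.728 mm

31.728 mm


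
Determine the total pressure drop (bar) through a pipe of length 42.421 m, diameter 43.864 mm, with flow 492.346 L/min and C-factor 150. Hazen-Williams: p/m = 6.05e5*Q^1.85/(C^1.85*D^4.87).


Q^1.85 = 95653
C^1.85 = 10611
D^4.87 = 9.9327e+07
p/m = 0.054906 bar/m
p_total = 0.054906 * 42.421 = 2.3292 bar

2.3292 bar


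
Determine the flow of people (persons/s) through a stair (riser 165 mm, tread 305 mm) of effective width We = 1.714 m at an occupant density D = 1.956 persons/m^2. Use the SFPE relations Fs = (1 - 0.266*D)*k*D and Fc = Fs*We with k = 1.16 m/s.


1 - 0.266*D = 1 - 0.266*1.956 = 0.47970
Fs = 0.47970 * 1.16 * 1.956 = 1.0884 persons/(s*m)
Fc = 1.0884 * 1.714 = 1.8656 persons/s

1.8656 persons/s


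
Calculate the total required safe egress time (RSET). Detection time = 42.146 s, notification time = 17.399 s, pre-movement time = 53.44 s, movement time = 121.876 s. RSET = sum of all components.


Total = 42.146 + 17.399 + 53.44 + 121.876 = 234.861 s

234.861 s


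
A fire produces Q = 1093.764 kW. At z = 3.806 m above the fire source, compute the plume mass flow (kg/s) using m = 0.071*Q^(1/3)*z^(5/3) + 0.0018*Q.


Q^(1/3) = 10.303
z^(5/3) = 9.2779
First term = 0.071 * 10.303 * 9.2779 = 6.7870
Second term = 0.0018 * 1093.764 = 1.9688
m = 8.7558 kg/s

8.7558 kg/s


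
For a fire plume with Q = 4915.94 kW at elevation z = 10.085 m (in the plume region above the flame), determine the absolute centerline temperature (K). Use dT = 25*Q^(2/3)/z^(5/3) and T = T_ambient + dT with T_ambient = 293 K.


Q^(2/3) = 289.12
z^(5/3) = 47.075
dT = 25 * 289.12 / 47.075 = 153.54 K
T = 293 + 153.54 = 446.54 K

446.54 K


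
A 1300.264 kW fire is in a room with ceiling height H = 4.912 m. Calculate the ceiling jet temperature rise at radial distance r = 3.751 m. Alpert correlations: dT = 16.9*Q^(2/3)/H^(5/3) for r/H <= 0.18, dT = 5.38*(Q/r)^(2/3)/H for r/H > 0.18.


r/H = 3.751 / 4.912 = 0.76364
r/H > 0.18, so dT = 5.38*(Q/r)^(2/3)/H
Q/r = 346.64
(Q/r)^(2/3) = 49.346
dT = 5.38 * 49.346 / 4.912 = 54.048 K

54.048 K


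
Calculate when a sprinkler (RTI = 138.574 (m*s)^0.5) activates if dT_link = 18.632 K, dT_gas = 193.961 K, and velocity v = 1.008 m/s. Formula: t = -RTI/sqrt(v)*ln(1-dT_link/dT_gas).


dT_link/dT_gas = 0.096061
ln(1 - 0.096061) = -0.10099
t = -138.574 / sqrt(1.008) * -0.10099 = 13.939 s

13.939 s


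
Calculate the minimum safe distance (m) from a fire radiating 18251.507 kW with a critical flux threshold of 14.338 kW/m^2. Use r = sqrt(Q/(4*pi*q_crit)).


4*pi*q_crit = 180.18
Q/(4*pi*q_crit) = 101.30
r = sqrt(101.30) = 10.065 m

10.065 m


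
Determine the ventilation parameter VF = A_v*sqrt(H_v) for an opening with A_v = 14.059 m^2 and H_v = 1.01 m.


sqrt(H_v) = 1.0050
VF = 14.059 * 1.0050 = 14.129 m^(5/2)

14.129 m^(5/2)


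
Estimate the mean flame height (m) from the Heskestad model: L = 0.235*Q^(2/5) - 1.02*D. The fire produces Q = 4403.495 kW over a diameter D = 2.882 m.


Q^(2/5) = 28.676
0.235 * Q^(2/5) = 6.7389
1.02 * D = 2.9396
L = 3.7992 m

3.7992 m


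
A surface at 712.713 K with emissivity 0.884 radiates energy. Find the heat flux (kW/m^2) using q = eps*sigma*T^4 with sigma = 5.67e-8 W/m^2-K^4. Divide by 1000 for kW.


T^4 = 2.5802e+11
q = 0.884 * 5.67e-8 * 2.5802e+11 / 1000 = 12.933 kW/m^2

12.933 kW/m^2


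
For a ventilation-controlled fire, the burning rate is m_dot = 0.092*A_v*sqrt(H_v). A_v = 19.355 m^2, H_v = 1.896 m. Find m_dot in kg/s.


sqrt(H_v) = 1.3770
m_dot = 0.092 * 19.355 * 1.3770 = 2.4519 kg/s

2.4519 kg/s


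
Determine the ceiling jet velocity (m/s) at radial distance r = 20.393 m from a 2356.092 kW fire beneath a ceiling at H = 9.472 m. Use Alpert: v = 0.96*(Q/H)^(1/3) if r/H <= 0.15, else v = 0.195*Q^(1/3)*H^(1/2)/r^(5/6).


r/H = 20.393 / 9.472 = 2.1530
r/H > 0.15, so v = 0.195*Q^(1/3)*H^(1/2)/r^(5/6)
Q^(1/3) = 13.307
H^(1/2) = 3.0777
r^(5/6) = 12.338
v = 0.195 * 13.307 * 3.0777 / 12.338 = 0.64727 m/s

0.64727 m/s


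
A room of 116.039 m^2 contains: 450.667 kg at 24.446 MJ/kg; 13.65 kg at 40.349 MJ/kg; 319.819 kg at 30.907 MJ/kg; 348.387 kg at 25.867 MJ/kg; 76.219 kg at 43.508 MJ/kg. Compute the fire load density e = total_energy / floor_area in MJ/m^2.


Total energy = 450.667*24.446 + 13.65*40.349 + 319.819*30.907 + 348.387*25.867 + 76.219*43.508
= 11017.01 + 550.7638 + 9884.646 + 9011.727 + 3316.136
= 33780.28 MJ
e = 33780.28 / 116.039 = 291.11 MJ/m^2

291.11 MJ/m^2


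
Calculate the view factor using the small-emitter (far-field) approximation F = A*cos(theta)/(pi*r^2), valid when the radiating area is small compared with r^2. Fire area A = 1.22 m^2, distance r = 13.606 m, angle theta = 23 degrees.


cos(23 deg) = 0.92050
pi*r^2 = 581.58
F = 1.22 * 0.92050 / 581.58 = 0.0019310

0.0019310


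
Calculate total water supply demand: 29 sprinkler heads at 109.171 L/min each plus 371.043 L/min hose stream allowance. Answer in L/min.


Sprinkler demand = 29 * 109.171 = 3165.959 L/min
Total = 3165.959 + 371.043 = 3537.002 L/min

3537.002 L/min


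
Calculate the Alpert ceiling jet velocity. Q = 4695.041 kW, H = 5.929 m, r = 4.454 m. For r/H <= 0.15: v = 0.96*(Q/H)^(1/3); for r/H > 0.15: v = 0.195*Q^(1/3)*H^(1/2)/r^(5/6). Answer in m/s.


r/H = 4.454 / 5.929 = 0.75122
r/H > 0.15, so v = 0.195*Q^(1/3)*H^(1/2)/r^(5/6)
Q^(1/3) = 16.745
H^(1/2) = 2.4350
r^(5/6) = 3.4724
v = 0.195 * 16.745 * 2.4350 / 3.4724 = 2.2897 m/s

2.2897 m/s


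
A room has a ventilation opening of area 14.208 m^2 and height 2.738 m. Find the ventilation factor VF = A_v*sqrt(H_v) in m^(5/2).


sqrt(H_v) = 1.6547
VF = 14.208 * 1.6547 = 23.510 m^(5/2)

23.510 m^(5/2)


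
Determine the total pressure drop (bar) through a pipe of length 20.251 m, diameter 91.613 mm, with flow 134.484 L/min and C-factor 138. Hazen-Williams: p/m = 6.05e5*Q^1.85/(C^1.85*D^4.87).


Q^1.85 = 8670.4
C^1.85 = 9094.4
D^4.87 = 3.5870e+09
p/m = 0.00016080 bar/m
p_total = 0.00016080 * 20.251 = 0.0032564 bar

0.0032564 bar


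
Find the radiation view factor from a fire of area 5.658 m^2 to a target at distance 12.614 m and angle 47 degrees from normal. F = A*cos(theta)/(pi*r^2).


cos(47 deg) = 0.68200
pi*r^2 = 499.87
F = 5.658 * 0.68200 / 499.87 = 0.0077195

0.0077195


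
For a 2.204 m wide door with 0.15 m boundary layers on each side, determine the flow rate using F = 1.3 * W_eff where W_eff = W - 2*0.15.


W_eff = 2.204 - 0.30 = 1.904 m
F = 1.3 * 1.904 = 2.4752 persons/s

2.4752 persons/s


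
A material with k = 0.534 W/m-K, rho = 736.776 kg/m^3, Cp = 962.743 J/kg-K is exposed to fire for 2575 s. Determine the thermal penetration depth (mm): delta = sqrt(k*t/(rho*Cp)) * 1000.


alpha = 0.534 / (736.776 * 962.743) = 7.5283e-07 m^2/s
alpha * t = 0.0019385
delta = sqrt(0.0019385) * 1000 = 44.029 mm

44.029 mm
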